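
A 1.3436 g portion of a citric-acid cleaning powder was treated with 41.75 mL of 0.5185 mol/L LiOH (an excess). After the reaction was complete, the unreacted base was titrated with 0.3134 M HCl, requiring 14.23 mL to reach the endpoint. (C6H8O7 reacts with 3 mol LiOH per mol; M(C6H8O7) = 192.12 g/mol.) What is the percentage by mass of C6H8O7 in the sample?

81.9%

Total n(LiOH) added = 0.5185 x 0.04175 = 0.02165 mol.
n(HCl) used = 0.3134 x 0.01423 = 0.004460 mol, which equals the excess n(LiOH).
So n(LiOH) consumed by the sample = 0.02165 - 0.004460 = 0.01719 mol.
n(C6H8O7) = 0.01719 / 3 = 0.005729 mol.
mass C6H8O7 = 0.005729 x 192.12 = 1.101 g, so %C6H8O7 = 1.101/1.3436 x 100 = 81.9%.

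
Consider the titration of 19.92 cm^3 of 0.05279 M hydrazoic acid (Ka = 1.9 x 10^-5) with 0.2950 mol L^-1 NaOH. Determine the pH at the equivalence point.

8.69

n(HN3) = 0.05279 x 0.01992 = 0.001052 mol; V(NaOH) at equivalence = 0.001052/0.2950 = 0.003565 L.
At equivalence all the acid is converted to N3-; total volume = 0.01992 + 0.003565 = 0.02348 L, so [N3-] = 0.001052/0.02348 = 0.04478 M.
Kb = Kw/Ka = 1.0e-14 / 1.9 x 10^-5 = 5.26e-10.
[OH^-] = sqrt(Kb x [N3-]) = sqrt(5.26e-10 x 0.04478) = 4.85e-6 M.
pOH = 5.31, so pH = 14.00 - 5.31 = 8.69.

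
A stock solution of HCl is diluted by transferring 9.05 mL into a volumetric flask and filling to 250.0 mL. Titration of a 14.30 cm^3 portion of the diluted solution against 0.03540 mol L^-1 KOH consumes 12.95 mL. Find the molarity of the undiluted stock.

0.886 M

n(KOH) = 0.03540 x 0.01295 = 0.0004584 mol.
n(HCl) in the aliquot = 0.0004584 mol.
[diluted HCl] = 0.0004584 / 0.01430 = 0.03206 M.
Dilution factor = 250.0/9.050 = 27.62, so [stock] = 0.03206 x 27.62 = 0.886 M.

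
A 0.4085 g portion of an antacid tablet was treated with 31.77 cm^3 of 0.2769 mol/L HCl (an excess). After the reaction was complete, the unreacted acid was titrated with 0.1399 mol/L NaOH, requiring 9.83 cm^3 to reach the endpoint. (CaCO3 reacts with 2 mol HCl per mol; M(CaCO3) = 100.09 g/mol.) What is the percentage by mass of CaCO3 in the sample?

90.9%

Total n(HCl) added = 0.2769 x 0.03177 = 0.008797 mol.
n(NaOH) used = 0.1399 x 0.009830 = 0.001375 mol, which equals the excess n(HCl).
So n(HCl) consumed by the sample = 0.008797 - 0.001375 = 0.007422 mol.
n(CaCO3) = 0.007422 / 2 = 0.003711 mol.
mass CaCO3 = 0.003711 x 100.09 = 0.3714 g, so %CaCO3 = 0.3714/0.4085 x 100 = 90.9%.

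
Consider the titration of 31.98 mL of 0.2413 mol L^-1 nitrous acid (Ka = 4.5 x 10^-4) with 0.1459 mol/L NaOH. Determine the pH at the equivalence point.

8.15

n(HNO2) = 0.2413 x 0.03198 = 0.007717 mol; V(NaOH) at equivalence = 0.007717/0.1459 = 0.05289 L.
At equivalence all the acid is converted to NO2-; total volume = 0.03198 + 0.05289 = 0.08487 L, so [NO2-] = 0.007717/0.08487 = 0.09092 M.
Kb = Kw/Ka = 1.0e-14 / 4.5 x 10^-4 = 2.22e-11.
[OH^-] = sqrt(Kb x [NO2-]) = sqrt(2.22e-11 x 0.09092) = 1.42e-6 M.
pOH = 5.85, so pH = 14.00 - 5.85 = 8.15.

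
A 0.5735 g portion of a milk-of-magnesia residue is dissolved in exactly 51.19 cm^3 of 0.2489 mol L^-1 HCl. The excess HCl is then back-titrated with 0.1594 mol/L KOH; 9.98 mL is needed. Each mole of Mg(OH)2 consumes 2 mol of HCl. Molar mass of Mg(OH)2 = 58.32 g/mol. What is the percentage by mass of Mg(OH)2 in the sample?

56.7%

Total n(HCl) added = 0.2489 x 0.05119 = 0.01274 mol.
n(KOH) used = 0.1594 x 0.009980 = 0.001591 mol, which equals the excess n(HCl).
So n(HCl) consumed by the sample = 0.01274 - 0.001591 = 0.01115 mol.
n(Mg(OH)2) = 0.01115 / 2 = 0.005575 mol.
mass Mg(OH)2 = 0.005575 x 58.32 = 0.3251 g, so %Mg(OH)2 = 0.3251/0.5735 x 100 = 56.7%.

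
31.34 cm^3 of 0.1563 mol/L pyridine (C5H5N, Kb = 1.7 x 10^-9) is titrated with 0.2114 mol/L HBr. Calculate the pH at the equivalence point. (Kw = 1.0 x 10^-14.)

3.14

n(C5H5N) = 0.1563 x 0.03134 = 0.004898 mol; V(HBr) at equivalence = 0.004898/0.2114 = 0.02317 L.
At equivalence the base is fully converted to C5H5NH+; total volume = 0.05451 L, so [C5H5NH+] = 0.004898/0.05451 = 0.08986 M.
Ka(C5H5NH+) = Kw/Kb = 1.0e-14 / 1.7 x 10^-9 = 5.88e-6.
[H^+] = sqrt(Ka x [C5H5NH+]) = sqrt(5.88e-6 x 0.08986) = 0.000727 M.
pH = -log(0.000727) = 3.14.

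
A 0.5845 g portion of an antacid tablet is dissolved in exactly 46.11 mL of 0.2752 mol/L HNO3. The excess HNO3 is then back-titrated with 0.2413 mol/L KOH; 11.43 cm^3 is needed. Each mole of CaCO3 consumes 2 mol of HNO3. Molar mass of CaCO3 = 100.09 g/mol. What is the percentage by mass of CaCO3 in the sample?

85.0%

Total n(HNO3) added = 0.2752 x 0.04611 = 0.01269 mol.
n(KOH) used = 0.2413 x 0.01143 = 0.002758 mol, which equals the excess n(HNO3).
So n(HNO3) consumed by the sample = 0.01269 - 0.002758 = 0.009931 mol.
n(CaCO3) = 0.009931 / 2 = 0.004966 mol.
mass CaCO3 = 0.004966 x 100.09 = 0.4970 g, so %CaCO3 = 0.4970/0.5845 x 100 = 85.0%.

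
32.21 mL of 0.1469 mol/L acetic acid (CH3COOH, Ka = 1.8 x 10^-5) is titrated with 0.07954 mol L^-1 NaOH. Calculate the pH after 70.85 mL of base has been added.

n(acid) = 0.1469 x 0.03221 = 0.004732 mol; n(NaOH) added = 0.07954 x 0.07085 = 0.005635 mol.
Base is in excess by 0.005635 - 0.004732 = 0.0009038 mol in a total volume of 0.1031 L.
[OH^-] = 0.0009038/0.1031 = 0.008769 M, so pOH = 2.06 and pH = 14.00 - 2.06 = 11.94.

11.94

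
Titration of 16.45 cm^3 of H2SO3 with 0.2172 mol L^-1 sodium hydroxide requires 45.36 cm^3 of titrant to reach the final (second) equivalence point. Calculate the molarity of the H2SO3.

0.299 M

n(NaOH) = 0.2172 x 0.04536 = 0.009852 mol.
At the final (second) equivalence point, 2 mol OH^- react per mol H2SO3, so n(H2SO3) = 0.009852 / 2 = 0.004926 mol.
[H2SO3] = 0.004926 / 0.01645 L = 0.299 M.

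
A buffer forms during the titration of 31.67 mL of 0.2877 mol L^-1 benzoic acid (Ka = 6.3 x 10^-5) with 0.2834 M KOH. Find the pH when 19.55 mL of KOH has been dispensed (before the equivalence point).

4.39

Initial n(C6H5COOH) = 0.2877 x 0.03167 = 0.009111 mol.
n(KOH) added = 0.2834 x 0.01955 = 0.005540 mol, converting that many moles of C6H5COOH to C6H5COO-.
Remaining n(C6H5COOH) = 0.003571 mol; n(C6H5COO-) = 0.005540 mol.
By Henderson-Hasselbalch, pH = pKa + log([A^-]/[HA]) = 4.20 + log(0.005540/0.003571) = 4.20 + (+0.19) = 4.39.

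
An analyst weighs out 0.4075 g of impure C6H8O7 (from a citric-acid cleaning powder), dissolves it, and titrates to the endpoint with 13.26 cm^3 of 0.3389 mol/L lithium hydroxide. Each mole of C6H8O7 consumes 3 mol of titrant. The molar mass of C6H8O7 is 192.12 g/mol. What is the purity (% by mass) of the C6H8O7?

70.6%

n(LiOH) = 0.3389 x 0.01326 = 0.004494 mol.
n(C6H8O7) = 0.004494 / 3 = 0.001498 mol.
mass of C6H8O7 = 0.001498 x 192.12 = 0.2878 g.
% purity = 0.2878 / 0.4075 x 100 = 70.6%.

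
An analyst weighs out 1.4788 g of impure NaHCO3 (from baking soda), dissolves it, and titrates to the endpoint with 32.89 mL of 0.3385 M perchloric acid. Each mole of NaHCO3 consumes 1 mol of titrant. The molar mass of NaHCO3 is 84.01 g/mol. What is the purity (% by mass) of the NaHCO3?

n(HClO4) = 0.3385 x 0.03289 = 0.01113 mol.
n(NaHCO3) = 0.01113 / 1 = 0.01113 mol.
mass of NaHCO3 = 0.01113 x 84.01 = 0.9353 g.
% purity = 0.9353 / 1.4788 x 100 = 63.2%.

63.2%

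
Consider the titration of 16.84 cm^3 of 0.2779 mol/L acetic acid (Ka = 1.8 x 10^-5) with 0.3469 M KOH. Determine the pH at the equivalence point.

8.97

n(CH3COOH) = 0.2779 x 0.01684 = 0.004680 mol; V(KOH) at equivalence = 0.004680/0.3469 = 0.01349 L.
At equivalence all the acid is converted to CH3COO-; total volume = 0.01684 + 0.01349 = 0.03033 L, so [CH3COO-] = 0.004680/0.03033 = 0.1543 M.
Kb = Kw/Ka = 1.0e-14 / 1.8 x 10^-5 = 5.56e-10.
[OH^-] = sqrt(Kb x [CH3COO-]) = sqrt(5.56e-10 x 0.1543) = 9.26e-6 M.
pOH = 5.03, so pH = 14.00 - 5.03 = 8.97.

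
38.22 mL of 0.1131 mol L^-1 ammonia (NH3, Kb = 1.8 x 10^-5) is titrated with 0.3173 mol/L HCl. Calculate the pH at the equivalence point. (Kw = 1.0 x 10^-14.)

n(NH3) = 0.1131 x 0.03822 = 0.004323 mol; V(HCl) at equivalence = 0.004323/0.3173 = 0.01362 L.
At equivalence the base is fully converted to NH4+; total volume = 0.05184 L, so [NH4+] = 0.004323/0.05184 = 0.08338 M.
Ka(NH4+) = Kw/Kb = 1.0e-14 / 1.8 x 10^-5 = 5.56e-10.
[H^+] = sqrt(Ka x [NH4+]) = sqrt(5.56e-10 x 0.08338) = 6.81e-6 M.
pH = -log(6.81e-6) = 5.17.

5.17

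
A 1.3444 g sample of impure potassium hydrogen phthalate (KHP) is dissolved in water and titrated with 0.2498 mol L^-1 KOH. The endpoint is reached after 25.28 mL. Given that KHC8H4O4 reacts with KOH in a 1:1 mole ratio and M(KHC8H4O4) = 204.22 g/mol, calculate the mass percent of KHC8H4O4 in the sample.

n(KOH) = 0.2498 x 0.02528 = 0.006315 mol.
n(KHC8H4O4) = 0.006315 / 1 = 0.006315 mol.
mass of KHC8H4O4 = 0.006315 x 204.22 = 1.290 g.
% purity = 1.290 / 1.3444 x 100 = 95.9%.

95.9%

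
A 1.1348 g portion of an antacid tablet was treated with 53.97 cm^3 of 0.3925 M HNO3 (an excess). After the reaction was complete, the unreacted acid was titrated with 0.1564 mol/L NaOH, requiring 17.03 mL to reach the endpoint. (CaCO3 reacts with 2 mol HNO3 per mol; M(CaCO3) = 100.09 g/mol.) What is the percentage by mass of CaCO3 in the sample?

Total n(HNO3) added = 0.3925 x 0.05397 = 0.02118 mol.
n(NaOH) used = 0.1564 x 0.01703 = 0.002663 mol, which equals the excess n(HNO3).
So n(HNO3) consumed by the sample = 0.02118 - 0.002663 = 0.01852 mol.
n(CaCO3) = 0.01852 / 2 = 0.009260 mol.
mass CaCO3 = 0.009260 x 100.09 = 0.9268 g, so %CaCO3 = 0.9268/1.1348 x 100 = 81.7%.

81.7%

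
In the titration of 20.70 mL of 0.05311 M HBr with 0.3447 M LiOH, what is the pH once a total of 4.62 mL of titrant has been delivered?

n(acid) = 0.05311 x 0.02070 = 0.001099 mol; n(LiOH) added = 0.3447 x 0.004620 = 0.001593 mol.
Base is in excess by 0.001593 - 0.001099 = 0.0004931 mol in a total volume of 0.02532 L.
[OH^-] = 0.0004931/0.02532 = 0.01948 M, so pOH = 1.71 and pH = 14.00 - 1.71 = 12.29.

12.29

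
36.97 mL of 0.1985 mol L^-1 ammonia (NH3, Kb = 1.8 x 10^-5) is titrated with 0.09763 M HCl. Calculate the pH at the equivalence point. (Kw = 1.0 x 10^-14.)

n(NH3) = 0.1985 x 0.03697 = 0.007339 mol; V(HCl) at equivalence = 0.007339/0.09763 = 0.07517 L.
At equivalence the base is fully converted to NH4+; total volume = 0.1121 L, so [NH4+] = 0.007339/0.1121 = 0.06544 M.
Ka(NH4+) = Kw/Kb = 1.0e-14 / 1.8 x 10^-5 = 5.56e-10.
[H^+] = sqrt(Ka x [NH4+]) = sqrt(5.56e-10 x 0.06544) = 6.03e-6 M.
pH = -log(6.03e-6) = 5.22.

5.22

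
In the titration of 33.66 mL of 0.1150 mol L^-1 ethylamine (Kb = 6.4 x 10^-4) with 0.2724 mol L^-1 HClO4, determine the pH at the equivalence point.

5.95

n(C2H5NH2) = 0.1150 x 0.03366 = 0.003871 mol; V(HClO4) at equivalence = 0.003871/0.2724 = 0.01421 L.
At equivalence the base is fully converted to C2H5NH3+; total volume = 0.04787 L, so [C2H5NH3+] = 0.003871/0.04787 = 0.08086 M.
Ka(C2H5NH3+) = Kw/Kb = 1.0e-14 / 6.4 x 10^-4 = 1.56e-11.
[H^+] = sqrt(Ka x [C2H5NH3+]) = sqrt(1.56e-11 x 0.08086) = 1.12e-6 M.
pH = -log(1.12e-6) = 5.95.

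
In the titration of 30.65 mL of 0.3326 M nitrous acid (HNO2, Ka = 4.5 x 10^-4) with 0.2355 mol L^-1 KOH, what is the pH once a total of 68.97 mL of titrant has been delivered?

n(acid) = 0.3326 x 0.03065 = 0.01019 mol; n(KOH) added = 0.2355 x 0.06897 = 0.01624 mol.
Base is in excess by 0.01624 - 0.01019 = 0.006048 mol in a total volume of 0.09962 L.
[OH^-] = 0.006048/0.09962 = 0.06071 M, so pOH = 1.22 and pH = 14.00 - 1.22 = 12.78.

12.78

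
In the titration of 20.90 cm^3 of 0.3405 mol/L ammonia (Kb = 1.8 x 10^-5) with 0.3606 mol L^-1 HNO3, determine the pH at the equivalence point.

5.01

n(NH3) = 0.3405 x 0.02090 = 0.007116 mol; V(HNO3) at equivalence = 0.007116/0.3606 = 0.01974 L.
At equivalence the base is fully converted to NH4+; total volume = 0.04064 L, so [NH4+] = 0.007116/0.04064 = 0.1751 M.
Ka(NH4+) = Kw/Kb = 1.0e-14 / 1.8 x 10^-5 = 5.56e-10.
[H^+] = sqrt(Ka x [NH4+]) = sqrt(5.56e-10 x 0.1751) = 9.86e-6 M.
pH = -log(9.86e-6) = 5.01.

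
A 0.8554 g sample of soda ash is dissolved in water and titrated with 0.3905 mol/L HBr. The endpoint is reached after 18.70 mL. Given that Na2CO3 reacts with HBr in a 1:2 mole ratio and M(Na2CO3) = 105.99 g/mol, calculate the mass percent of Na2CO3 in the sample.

45.2%

n(HBr) = 0.3905 x 0.01870 = 0.007302 mol.
n(Na2CO3) = 0.007302 / 2 = 0.003651 mol.
mass of Na2CO3 = 0.003651 x 105.99 = 0.3870 g.
% purity = 0.3870 / 0.8554 x 100 = 45.2%.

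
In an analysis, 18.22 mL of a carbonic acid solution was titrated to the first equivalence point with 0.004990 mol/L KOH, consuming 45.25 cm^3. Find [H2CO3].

n(KOH) = 0.004990 x 0.04525 = 0.0002258 mol.
At the first equivalence point, 1 mol OH^- react per mol H2CO3, so n(H2CO3) = 0.0002258 / 1 = 0.0002258 mol.
[H2CO3] = 0.0002258 / 0.01822 L = 0.0124 M.

0.0124 M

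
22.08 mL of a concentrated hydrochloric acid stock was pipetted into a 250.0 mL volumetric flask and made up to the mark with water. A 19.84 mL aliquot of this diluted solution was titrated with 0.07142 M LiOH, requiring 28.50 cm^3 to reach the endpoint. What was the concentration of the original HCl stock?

n(LiOH) = 0.07142 x 0.02850 = 0.002035 mol.
n(HCl) in the aliquot = 0.002035 mol.
[diluted HCl] = 0.002035 / 0.01984 = 0.1026 M.
Dilution factor = 250.0/22.08 = 11.32, so [stock] = 0.1026 x 11.32 = 1.16 M.

1.16 M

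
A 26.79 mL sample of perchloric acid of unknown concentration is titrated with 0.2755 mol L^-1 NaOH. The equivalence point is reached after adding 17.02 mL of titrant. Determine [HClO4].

0.175 M

n(NaOH) delivered = 0.2755 x 0.01702 = 0.004689 mol.
For a 1:1 reaction, n(HClO4) = 0.004689 mol.
[HClO4] = 0.004689 mol / 0.02679 L = 0.175 M.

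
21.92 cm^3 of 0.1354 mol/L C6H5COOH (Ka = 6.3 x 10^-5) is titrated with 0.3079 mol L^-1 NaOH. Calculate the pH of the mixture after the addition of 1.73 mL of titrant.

3.54

Initial n(C6H5COOH) = 0.1354 x 0.02192 = 0.002968 mol.
n(NaOH) added = 0.3079 x 0.001730 = 0.0005327 mol, converting that many moles of C6H5COOH to C6H5COO-.
Remaining n(C6H5COOH) = 0.002435 mol; n(C6H5COO-) = 0.0005327 mol.
By Henderson-Hasselbalch, pH = pKa + log([A^-]/[HA]) = 4.20 + log(0.0005327/0.002435) = 4.20 + (-0.66) = 3.54.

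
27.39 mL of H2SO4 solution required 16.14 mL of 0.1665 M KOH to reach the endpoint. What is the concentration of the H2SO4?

0.0491 M

n(KOH) delivered = 0.1665 x 0.01614 = 0.002687 mol.
The reaction is 1 H2SO4 + 2 KOH, so n(H2SO4) = 0.002687 x 1/2 = 0.001344 mol.
[H2SO4] = 0.001344 mol / 0.02739 L = 0.0491 M.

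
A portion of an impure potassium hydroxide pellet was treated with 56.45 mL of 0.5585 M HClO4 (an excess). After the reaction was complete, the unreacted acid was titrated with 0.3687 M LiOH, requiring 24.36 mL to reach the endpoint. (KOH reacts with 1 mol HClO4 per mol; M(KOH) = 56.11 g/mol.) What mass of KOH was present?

1.27 g

Total n(HClO4) added = 0.5585 x 0.05645 = 0.03153 mol.
n(LiOH) used = 0.3687 x 0.02436 = 0.008982 mol, which equals the excess n(HClO4).
So n(HClO4) consumed by the sample = 0.03153 - 0.008982 = 0.02255 mol.
n(KOH) = 0.02255 / 1 = 0.02255 mol.
mass = 0.02255 mol x 56.11 g/mol = 1.27 g.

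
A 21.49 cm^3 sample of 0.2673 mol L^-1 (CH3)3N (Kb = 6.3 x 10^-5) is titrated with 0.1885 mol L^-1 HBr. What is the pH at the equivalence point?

n((CH3)3N) = 0.2673 x 0.02149 = 0.005744 mol; V(HBr) at equivalence = 0.005744/0.1885 = 0.03047 L.
At equivalence the base is fully converted to (CH3)3NH+; total volume = 0.05196 L, so [(CH3)3NH+] = 0.005744/0.05196 = 0.1105 M.
Ka((CH3)3NH+) = Kw/Kb = 1.0e-14 / 6.3 x 10^-5 = 1.59e-10.
[H^+] = sqrt(Ka x [(CH3)3NH+]) = sqrt(1.59e-10 x 0.1105) = 4.19e-6 M.
pH = -log(4.19e-6) = 5.38.

5.38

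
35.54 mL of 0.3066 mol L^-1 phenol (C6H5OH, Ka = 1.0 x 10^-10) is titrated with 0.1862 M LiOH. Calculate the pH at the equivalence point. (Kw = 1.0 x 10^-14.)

11.53

n(C6H5OH) = 0.3066 x 0.03554 = 0.01090 mol; V(LiOH) at equivalence = 0.01090/0.1862 = 0.05852 L.
At equivalence all the acid is converted to C6H5O-; total volume = 0.03554 + 0.05852 = 0.09406 L, so [C6H5O-] = 0.01090/0.09406 = 0.1158 M.
Kb = Kw/Ka = 1.0e-14 / 1.0 x 10^-10 = 0.000100.
[OH^-] = sqrt(Kb x [C6H5O-]) = sqrt(0.000100 x 0.1158) = 0.00340 M.
pOH = 2.47, so pH = 14.00 - 2.47 = 11.53.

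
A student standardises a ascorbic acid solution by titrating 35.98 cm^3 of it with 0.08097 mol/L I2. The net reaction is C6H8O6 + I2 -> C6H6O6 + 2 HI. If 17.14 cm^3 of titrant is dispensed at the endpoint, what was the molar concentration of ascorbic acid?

0.0386 M

n(I2) = 0.08097 x 0.01714 = 0.001388 mol.
From the balanced equation, 1 mol I2 reacts with 1 mol ascorbic acid, so n(ascorbic acid) = 0.001388 x 1/1 = 0.001388 mol.
[ascorbic acid] = 0.001388 / 0.03598 L = 0.0386 M.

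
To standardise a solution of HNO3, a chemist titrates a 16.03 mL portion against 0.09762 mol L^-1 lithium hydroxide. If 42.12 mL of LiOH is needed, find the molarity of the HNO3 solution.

n(LiOH) delivered = 0.09762 x 0.04212 = 0.004112 mol.
For a 1:1 reaction, n(HNO3) = 0.004112 mol.
[HNO3] = 0.004112 mol / 0.01603 L = 0.257 M.

0.257 M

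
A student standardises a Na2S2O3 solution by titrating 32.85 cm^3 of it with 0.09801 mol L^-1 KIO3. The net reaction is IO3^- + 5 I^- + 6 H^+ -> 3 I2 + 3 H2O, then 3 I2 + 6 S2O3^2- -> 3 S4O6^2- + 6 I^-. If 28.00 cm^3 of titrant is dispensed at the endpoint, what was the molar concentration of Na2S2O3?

0.501 M

n(KIO3) = 0.09801 x 0.02800 = 0.002744 mol.
From the balanced equation, 1 mol KIO3 reacts with 6 mol Na2S2O3, so n(Na2S2O3) = 0.002744 x 6/1 = 0.01647 mol.
[Na2S2O3] = 0.01647 / 0.03285 L = 0.501 M.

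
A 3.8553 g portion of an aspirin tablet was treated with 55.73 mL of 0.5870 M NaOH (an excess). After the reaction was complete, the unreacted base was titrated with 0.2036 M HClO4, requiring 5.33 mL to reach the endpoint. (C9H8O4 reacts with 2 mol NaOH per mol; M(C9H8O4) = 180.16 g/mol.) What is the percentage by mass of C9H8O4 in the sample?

Total n(NaOH) added = 0.5870 x 0.05573 = 0.03271 mol.
n(HClO4) used = 0.2036 x 0.005330 = 0.001085 mol, which equals the excess n(NaOH).
So n(NaOH) consumed by the sample = 0.03271 - 0.001085 = 0.03163 mol.
n(C9H8O4) = 0.03163 / 2 = 0.01581 mol.
mass C9H8O4 = 0.01581 x 180.16 = 2.849 g, so %C9H8O4 = 2.849/3.8553 x 100 = 73.9%.

73.9%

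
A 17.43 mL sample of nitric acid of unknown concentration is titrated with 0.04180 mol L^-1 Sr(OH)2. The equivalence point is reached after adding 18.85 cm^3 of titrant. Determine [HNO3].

0.0904 M

n(Sr(OH)2) delivered = 0.04180 x 0.01885 = 0.0007879 mol.
The reaction is 2 HNO3 + 1 Sr(OH)2, so n(HNO3) = 0.0007879 x 2/1 = 0.001576 mol.
[HNO3] = 0.001576 mol / 0.01743 L = 0.0904 M.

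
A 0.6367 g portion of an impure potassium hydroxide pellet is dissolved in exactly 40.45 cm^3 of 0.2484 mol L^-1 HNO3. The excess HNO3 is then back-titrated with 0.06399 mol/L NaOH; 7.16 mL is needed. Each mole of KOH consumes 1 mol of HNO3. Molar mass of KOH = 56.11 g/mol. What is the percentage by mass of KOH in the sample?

84.5%

Total n(HNO3) added = 0.2484 x 0.04045 = 0.01005 mol.
n(NaOH) used = 0.06399 x 0.007160 = 0.0004582 mol, which equals the excess n(HNO3).
So n(HNO3) consumed by the sample = 0.01005 - 0.0004582 = 0.009590 mol.
n(KOH) = 0.009590 / 1 = 0.009590 mol.
mass KOH = 0.009590 x 56.11 = 0.5381 g, so %KOH = 0.5381/0.6367 x 100 = 84.5%.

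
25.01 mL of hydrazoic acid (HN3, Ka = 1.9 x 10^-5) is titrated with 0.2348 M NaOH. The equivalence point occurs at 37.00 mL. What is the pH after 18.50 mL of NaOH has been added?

18.50 mL is exactly half the equivalence volume (37.00/2), i.e. the half-equivalence point.
There, n(HA) = n(A^-), so pH = pKa = -log(1.9 x 10^-5) = 4.72.

4.72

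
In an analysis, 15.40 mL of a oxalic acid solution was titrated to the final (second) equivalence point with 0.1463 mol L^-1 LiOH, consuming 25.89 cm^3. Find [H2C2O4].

n(LiOH) = 0.1463 x 0.02589 = 0.003788 mol.
At the final (second) equivalence point, 2 mol OH^- react per mol H2C2O4, so n(H2C2O4) = 0.003788 / 2 = 0.001894 mol.
[H2C2O4] = 0.001894 / 0.01540 L = 0.123 M.

0.123 M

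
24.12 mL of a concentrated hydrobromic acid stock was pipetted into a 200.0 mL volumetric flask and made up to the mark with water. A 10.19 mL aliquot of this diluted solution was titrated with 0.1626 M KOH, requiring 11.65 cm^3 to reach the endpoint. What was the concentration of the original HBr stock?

n(KOH) = 0.1626 x 0.01165 = 0.001894 mol.
n(HBr) in the aliquot = 0.001894 mol.
[diluted HBr] = 0.001894 / 0.01019 = 0.1859 M.
Dilution factor = 200.0/24.12 = 8.292, so [stock] = 0.1859 x 8.292 = 1.54 M.

1.54 M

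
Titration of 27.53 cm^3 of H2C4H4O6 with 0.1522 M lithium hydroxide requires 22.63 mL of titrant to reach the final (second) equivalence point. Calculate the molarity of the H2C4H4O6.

0.0626 M

n(LiOH) = 0.1522 x 0.02263 = 0.003444 mol.
At the final (second) equivalence point, 2 mol OH^- react per mol H2C4H4O6, so n(H2C4H4O6) = 0.003444 / 2 = 0.001722 mol.
[H2C4H4O6] = 0.001722 / 0.02753 L = 0.0626 M.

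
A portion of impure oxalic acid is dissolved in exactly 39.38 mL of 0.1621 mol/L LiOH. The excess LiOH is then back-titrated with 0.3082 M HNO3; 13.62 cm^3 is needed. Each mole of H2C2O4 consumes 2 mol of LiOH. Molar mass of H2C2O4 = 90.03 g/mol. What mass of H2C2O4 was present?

0.0984 g

Total n(LiOH) added = 0.1621 x 0.03938 = 0.006383 mol.
n(HNO3) used = 0.3082 x 0.01362 = 0.004198 mol, which equals the excess n(LiOH).
So n(LiOH) consumed by the sample = 0.006383 - 0.004198 = 0.002186 mol.
n(H2C2O4) = 0.002186 / 2 = 0.001093 mol.
mass = 0.001093 mol x 90.03 g/mol = 0.0984 g.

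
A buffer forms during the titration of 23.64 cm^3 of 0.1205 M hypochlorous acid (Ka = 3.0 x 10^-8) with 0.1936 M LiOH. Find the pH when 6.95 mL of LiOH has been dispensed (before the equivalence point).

Initial n(HClO) = 0.1205 x 0.02364 = 0.002849 mol.
n(LiOH) added = 0.1936 x 0.006950 = 0.001346 mol, converting that many moles of HClO to ClO-.
Remaining n(HClO) = 0.001503 mol; n(ClO-) = 0.001346 mol.
By Henderson-Hasselbalch, pH = pKa + log([A^-]/[HA]) = 7.52 + log(0.001346/0.001503) = 7.52 + (-0.05) = 7.47.

7.47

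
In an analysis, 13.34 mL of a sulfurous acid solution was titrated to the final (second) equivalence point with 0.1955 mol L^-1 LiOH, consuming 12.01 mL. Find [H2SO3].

0.0880 M

n(LiOH) = 0.1955 x 0.01201 = 0.002348 mol.
At the final (second) equivalence point, 2 mol OH^- react per mol H2SO3, so n(H2SO3) = 0.002348 / 2 = 0.001174 mol.
[H2SO3] = 0.001174 / 0.01334 L = 0.0880 M.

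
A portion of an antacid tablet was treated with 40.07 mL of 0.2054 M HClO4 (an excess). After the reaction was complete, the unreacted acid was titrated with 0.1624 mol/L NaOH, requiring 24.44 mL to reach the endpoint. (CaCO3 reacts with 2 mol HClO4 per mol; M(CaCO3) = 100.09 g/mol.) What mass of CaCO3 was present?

0.213 g

Total n(HClO4) added = 0.2054 x 0.04007 = 0.008230 mol.
n(NaOH) used = 0.1624 x 0.02444 = 0.003969 mol, which equals the excess n(HClO4).
So n(HClO4) consumed by the sample = 0.008230 - 0.003969 = 0.004261 mol.
n(CaCO3) = 0.004261 / 2 = 0.002131 mol.
mass = 0.002131 mol x 100.09 g/mol = 0.213 g.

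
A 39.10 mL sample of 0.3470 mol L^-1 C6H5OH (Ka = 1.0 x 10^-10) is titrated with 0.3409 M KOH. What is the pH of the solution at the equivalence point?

11.62

n(C6H5OH) = 0.3470 x 0.03910 = 0.01357 mol; V(KOH) at equivalence = 0.01357/0.3409 = 0.03980 L.
At equivalence all the acid is converted to C6H5O-; total volume = 0.03910 + 0.03980 = 0.07890 L, so [C6H5O-] = 0.01357/0.07890 = 0.1720 M.
Kb = Kw/Ka = 1.0e-14 / 1.0 x 10^-10 = 0.000100.
[OH^-] = sqrt(Kb x [C6H5O-]) = sqrt(0.000100 x 0.1720) = 0.00415 M.
pOH = 2.38, so pH = 14.00 - 2.38 = 11.62.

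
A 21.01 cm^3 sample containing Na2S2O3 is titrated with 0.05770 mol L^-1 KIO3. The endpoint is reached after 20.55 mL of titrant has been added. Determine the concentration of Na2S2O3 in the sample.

n(KIO3) = 0.05770 x 0.02055 = 0.001186 mol.
From the balanced equation, 1 mol KIO3 reacts with 6 mol Na2S2O3, so n(Na2S2O3) = 0.001186 x 6/1 = 0.007114 mol.
[Na2S2O3] = 0.007114 / 0.02101 L = 0.339 M.

0.339 M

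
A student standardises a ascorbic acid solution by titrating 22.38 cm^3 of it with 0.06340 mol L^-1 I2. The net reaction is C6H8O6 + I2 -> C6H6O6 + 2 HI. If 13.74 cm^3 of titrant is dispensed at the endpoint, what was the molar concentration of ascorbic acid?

n(I2) = 0.06340 x 0.01374 = 0.0008711 mol.
From the balanced equation, 1 mol I2 reacts with 1 mol ascorbic acid, so n(ascorbic acid) = 0.0008711 x 1/1 = 0.0008711 mol.
[ascorbic acid] = 0.0008711 / 0.02238 L = 0.0389 M.

0.0389 M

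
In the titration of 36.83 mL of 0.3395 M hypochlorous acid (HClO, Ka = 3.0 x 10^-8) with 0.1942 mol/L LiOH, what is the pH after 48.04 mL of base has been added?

Initial n(HClO) = 0.3395 x 0.03683 = 0.01250 mol.
n(LiOH) added = 0.1942 x 0.04804 = 0.009329 mol, converting that many moles of HClO to ClO-.
Remaining n(HClO) = 0.003174 mol; n(ClO-) = 0.009329 mol.
By Henderson-Hasselbalch, pH = pKa + log([A^-]/[HA]) = 7.52 + log(0.009329/0.003174) = 7.52 + (+0.47) = 7.99.

7.99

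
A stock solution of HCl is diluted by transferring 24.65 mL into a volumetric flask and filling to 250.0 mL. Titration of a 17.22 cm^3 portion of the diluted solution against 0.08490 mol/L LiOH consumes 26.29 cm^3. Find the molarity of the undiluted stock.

n(LiOH) = 0.08490 x 0.02629 = 0.002232 mol.
n(HCl) in the aliquot = 0.002232 mol.
[diluted HCl] = 0.002232 / 0.01722 = 0.1296 M.
Dilution factor = 250.0/24.65 = 10.14, so [stock] = 0.1296 x 10.14 = 1.31 M.

1.31 M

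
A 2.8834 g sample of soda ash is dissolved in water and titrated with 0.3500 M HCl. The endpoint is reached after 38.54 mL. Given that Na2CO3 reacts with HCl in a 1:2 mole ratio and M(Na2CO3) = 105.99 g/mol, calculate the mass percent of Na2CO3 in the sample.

24.8%

n(HCl) = 0.3500 x 0.03854 = 0.01349 mol.
n(Na2CO3) = 0.01349 / 2 = 0.006744 mol.
mass of Na2CO3 = 0.006744 x 105.99 = 0.7148 g.
% purity = 0.7148 / 2.8834 x 100 = 24.8%.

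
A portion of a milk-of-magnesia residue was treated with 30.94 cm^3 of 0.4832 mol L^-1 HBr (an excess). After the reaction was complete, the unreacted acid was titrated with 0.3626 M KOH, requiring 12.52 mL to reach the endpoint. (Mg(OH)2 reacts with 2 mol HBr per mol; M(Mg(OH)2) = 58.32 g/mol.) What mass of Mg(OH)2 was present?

0.304 g

Total n(HBr) added = 0.4832 x 0.03094 = 0.01495 mol.
n(KOH) used = 0.3626 x 0.01252 = 0.004540 mol, which equals the excess n(HBr).
So n(HBr) consumed by the sample = 0.01495 - 0.004540 = 0.01041 mol.
n(Mg(OH)2) = 0.01041 / 2 = 0.005205 mol.
mass = 0.005205 mol x 58.32 g/mol = 0.304 g.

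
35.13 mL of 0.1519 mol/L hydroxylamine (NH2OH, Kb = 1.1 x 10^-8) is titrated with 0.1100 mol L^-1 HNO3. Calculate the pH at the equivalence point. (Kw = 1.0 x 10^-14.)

3.62

n(NH2OH) = 0.1519 x 0.03513 = 0.005336 mol; V(HNO3) at equivalence = 0.005336/0.1100 = 0.04851 L.
At equivalence the base is fully converted to NH3OH+; total volume = 0.08364 L, so [NH3OH+] = 0.005336/0.08364 = 0.06380 M.
Ka(NH3OH+) = Kw/Kb = 1.0e-14 / 1.1 x 10^-8 = 9.09e-7.
[H^+] = sqrt(Ka x [NH3OH+]) = sqrt(9.09e-7 x 0.06380) = 0.000241 M.
pH = -log(0.000241) = 3.62.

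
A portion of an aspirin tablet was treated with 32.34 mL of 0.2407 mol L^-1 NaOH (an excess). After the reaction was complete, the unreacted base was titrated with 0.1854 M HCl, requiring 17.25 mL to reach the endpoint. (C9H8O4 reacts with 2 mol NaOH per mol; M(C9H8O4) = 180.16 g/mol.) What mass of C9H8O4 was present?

Total n(NaOH) added = 0.2407 x 0.03234 = 0.007784 mol.
n(HCl) used = 0.1854 x 0.01725 = 0.003198 mol, which equals the excess n(NaOH).
So n(NaOH) consumed by the sample = 0.007784 - 0.003198 = 0.004586 mol.
n(C9H8O4) = 0.004586 / 2 = 0.002293 mol.
mass = 0.002293 mol x 180.16 g/mol = 0.413 g.

0.413 g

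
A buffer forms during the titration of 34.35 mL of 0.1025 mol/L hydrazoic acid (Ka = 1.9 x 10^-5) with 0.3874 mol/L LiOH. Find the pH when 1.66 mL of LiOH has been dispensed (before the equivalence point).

4.07

Initial n(HN3) = 0.1025 x 0.03435 = 0.003521 mol.
n(LiOH) added = 0.3874 x 0.001660 = 0.0006431 mol, converting that many moles of HN3 to N3-.
Remaining n(HN3) = 0.002878 mol; n(N3-) = 0.0006431 mol.
By Henderson-Hasselbalch, pH = pKa + log([A^-]/[HA]) = 4.72 + log(0.0006431/0.002878) = 4.72 + (-0.65) = 4.07.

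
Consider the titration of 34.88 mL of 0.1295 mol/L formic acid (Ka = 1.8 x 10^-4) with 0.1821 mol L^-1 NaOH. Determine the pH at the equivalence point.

n(HCOOH) = 0.1295 x 0.03488 = 0.004517 mol; V(NaOH) at equivalence = 0.004517/0.1821 = 0.02480 L.
At equivalence all the acid is converted to HCOO-; total volume = 0.03488 + 0.02480 = 0.05968 L, so [HCOO-] = 0.004517/0.05968 = 0.07568 M.
Kb = Kw/Ka = 1.0e-14 / 1.8 x 10^-4 = 5.56e-11.
[OH^-] = sqrt(Kb x [HCOO-]) = sqrt(5.56e-11 x 0.07568) = 2.05e-6 M.
pOH = 5.69, so pH = 14.00 - 5.69 = 8.31.

8.31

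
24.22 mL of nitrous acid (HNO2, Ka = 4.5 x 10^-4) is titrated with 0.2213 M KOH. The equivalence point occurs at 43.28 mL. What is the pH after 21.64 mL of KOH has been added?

3.35

21.64 mL is exactly half the equivalence volume (43.28/2), i.e. the half-equivalence point.
There, n(HA) = n(A^-), so pH = pKa = -log(4.5 x 10^-4) = 3.35.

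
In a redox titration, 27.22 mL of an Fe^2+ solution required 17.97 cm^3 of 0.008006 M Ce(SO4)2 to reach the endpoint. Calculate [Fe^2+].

0.00529 M

n(Ce(SO4)2) = 0.008006 x 0.01797 = 0.0001439 mol.
From the balanced equation, 1 mol Ce(SO4)2 reacts with 1 mol Fe^2+, so n(Fe^2+) = 0.0001439 x 1/1 = 0.0001439 mol.
[Fe^2+] = 0.0001439 / 0.02722 L = 0.00529 M.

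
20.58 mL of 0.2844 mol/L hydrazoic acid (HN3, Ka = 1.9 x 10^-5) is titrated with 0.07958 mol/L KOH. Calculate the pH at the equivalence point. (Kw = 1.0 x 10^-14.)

n(HN3) = 0.2844 x 0.02058 = 0.005853 mol; V(KOH) at equivalence = 0.005853/0.07958 = 0.07355 L.
At equivalence all the acid is converted to N3-; total volume = 0.02058 + 0.07355 = 0.09413 L, so [N3-] = 0.005853/0.09413 = 0.06218 M.
Kb = Kw/Ka = 1.0e-14 / 1.9 x 10^-5 = 5.26e-10.
[OH^-] = sqrt(Kb x [N3-]) = sqrt(5.26e-10 x 0.06218) = 5.72e-6 M.
pOH = 5.24, so pH = 14.00 - 5.24 = 8.76.

8.76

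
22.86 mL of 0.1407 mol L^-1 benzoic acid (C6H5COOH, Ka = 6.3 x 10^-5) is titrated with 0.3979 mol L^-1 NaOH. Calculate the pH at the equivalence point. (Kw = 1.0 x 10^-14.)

n(C6H5COOH) = 0.1407 x 0.02286 = 0.003216 mol; V(NaOH) at equivalence = 0.003216/0.3979 = 0.008083 L.
At equivalence all the acid is converted to C6H5COO-; total volume = 0.02286 + 0.008083 = 0.03094 L, so [C6H5COO-] = 0.003216/0.03094 = 0.1039 M.
Kb = Kw/Ka = 1.0e-14 / 6.3 x 10^-5 = 1.59e-10.
[OH^-] = sqrt(Kb x [C6H5COO-]) = sqrt(1.59e-10 x 0.1039) = 4.06e-6 M.
pOH = 5.39, so pH = 14.00 - 5.39 = 8.61.

8.61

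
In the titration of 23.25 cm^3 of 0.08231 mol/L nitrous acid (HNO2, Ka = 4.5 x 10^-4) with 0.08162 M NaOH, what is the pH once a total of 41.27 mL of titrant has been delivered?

n(acid) = 0.08231 x 0.02325 = 0.001914 mol; n(NaOH) added = 0.08162 x 0.04127 = 0.003368 mol.
Base is in excess by 0.003368 - 0.001914 = 0.001455 mol in a total volume of 0.06452 L.
[OH^-] = 0.001455/0.06452 = 0.02255 M, so pOH = 1.65 and pH = 14.00 - 1.65 = 12.35.

12.35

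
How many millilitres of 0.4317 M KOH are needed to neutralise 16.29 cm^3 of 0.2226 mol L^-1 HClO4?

n(HClO4) = 0.2226 mol/L x 0.01629 L = 0.003626 mol.
At equivalence n(KOH) = n(HClO4) = 0.003626 mol.
V(KOH) = 0.003626 / 0.4317 = 0.008400 L = 8.40 mL.

8.40 mL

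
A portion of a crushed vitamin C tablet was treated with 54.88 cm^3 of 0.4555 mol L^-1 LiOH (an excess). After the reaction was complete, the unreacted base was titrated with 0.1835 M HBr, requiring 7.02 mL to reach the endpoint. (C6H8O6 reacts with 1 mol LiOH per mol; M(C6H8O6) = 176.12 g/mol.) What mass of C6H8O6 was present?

Total n(LiOH) added = 0.4555 x 0.05488 = 0.02500 mol.
n(HBr) used = 0.1835 x 0.007020 = 0.001288 mol, which equals the excess n(LiOH).
So n(LiOH) consumed by the sample = 0.02500 - 0.001288 = 0.02371 mol.
n(C6H8O6) = 0.02371 / 1 = 0.02371 mol.
mass = 0.02371 mol x 176.12 g/mol = 4.18 g.

4.18 g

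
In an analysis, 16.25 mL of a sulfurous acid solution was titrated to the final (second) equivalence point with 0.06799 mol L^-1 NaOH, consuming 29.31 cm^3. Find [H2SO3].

0.0613 M

n(NaOH) = 0.06799 x 0.02931 = 0.001993 mol.
At the final (second) equivalence point, 2 mol OH^- react per mol H2SO3, so n(H2SO3) = 0.001993 / 2 = 0.0009964 mol.
[H2SO3] = 0.0009964 / 0.01625 L = 0.0613 M.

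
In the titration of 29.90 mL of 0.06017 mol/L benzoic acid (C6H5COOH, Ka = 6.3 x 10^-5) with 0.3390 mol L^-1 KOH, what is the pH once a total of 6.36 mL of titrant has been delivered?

n(acid) = 0.06017 x 0.02990 = 0.001799 mol; n(KOH) added = 0.3390 x 0.006360 = 0.002156 mol.
Base is in excess by 0.002156 - 0.001799 = 0.0003570 mol in a total volume of 0.03626 L.
[OH^-] = 0.0003570/0.03626 = 0.009844 M, so pOH = 2.01 and pH = 14.00 - 2.01 = 11.99.

11.99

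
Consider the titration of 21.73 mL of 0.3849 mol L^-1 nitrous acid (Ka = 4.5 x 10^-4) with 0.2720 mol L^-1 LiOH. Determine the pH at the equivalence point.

8.27

n(HNO2) = 0.3849 x 0.02173 = 0.008364 mol; V(LiOH) at equivalence = 0.008364/0.2720 = 0.03075 L.
At equivalence all the acid is converted to NO2-; total volume = 0.02173 + 0.03075 = 0.05248 L, so [NO2-] = 0.008364/0.05248 = 0.1594 M.
Kb = Kw/Ka = 1.0e-14 / 4.5 x 10^-4 = 2.22e-11.
[OH^-] = sqrt(Kb x [NO2-]) = sqrt(2.22e-11 x 0.1594) = 1.88e-6 M.
pOH = 5.73, so pH = 14.00 - 5.73 = 8.27.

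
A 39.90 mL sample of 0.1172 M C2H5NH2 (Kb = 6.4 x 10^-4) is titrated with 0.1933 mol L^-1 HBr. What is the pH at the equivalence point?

n(C2H5NH2) = 0.1172 x 0.03990 = 0.004676 mol; V(HBr) at equivalence = 0.004676/0.1933 = 0.02419 L.
At equivalence the base is fully converted to C2H5NH3+; total volume = 0.06409 L, so [C2H5NH3+] = 0.004676/0.06409 = 0.07296 M.
Ka(C2H5NH3+) = Kw/Kb = 1.0e-14 / 6.4 x 10^-4 = 1.56e-11.
[H^+] = sqrt(Ka x [C2H5NH3+]) = sqrt(1.56e-11 x 0.07296) = 1.07e-6 M.
pH = -log(1.07e-6) = 5.97.

5.97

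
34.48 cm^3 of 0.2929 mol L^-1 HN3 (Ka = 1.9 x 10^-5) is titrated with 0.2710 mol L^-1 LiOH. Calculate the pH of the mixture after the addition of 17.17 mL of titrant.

4.65

Initial n(HN3) = 0.2929 x 0.03448 = 0.01010 mol.
n(LiOH) added = 0.2710 x 0.01717 = 0.004653 mol, converting that many moles of HN3 to N3-.
Remaining n(HN3) = 0.005446 mol; n(N3-) = 0.004653 mol.
By Henderson-Hasselbalch, pH = pKa + log([A^-]/[HA]) = 4.72 + log(0.004653/0.005446) = 4.72 + (-0.07) = 4.65.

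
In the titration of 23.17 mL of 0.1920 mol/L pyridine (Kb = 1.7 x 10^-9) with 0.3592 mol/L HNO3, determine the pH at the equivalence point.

n(C5H5N) = 0.1920 x 0.02317 = 0.004449 mol; V(HNO3) at equivalence = 0.004449/0.3592 = 0.01238 L.
At equivalence the base is fully converted to C5H5NH+; total volume = 0.03555 L, so [C5H5NH+] = 0.004449/0.03555 = 0.1251 M.
Ka(C5H5NH+) = Kw/Kb = 1.0e-14 / 1.7 x 10^-9 = 5.88e-6.
[H^+] = sqrt(Ka x [C5H5NH+]) = sqrt(5.88e-6 x 0.1251) = 0.000858 M.
pH = -log(0.000858) = 3.07.

3.07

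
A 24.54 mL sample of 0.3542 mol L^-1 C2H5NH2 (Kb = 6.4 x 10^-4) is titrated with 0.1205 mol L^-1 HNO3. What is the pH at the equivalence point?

5.93

n(C2H5NH2) = 0.3542 x 0.02454 = 0.008692 mol; V(HNO3) at equivalence = 0.008692/0.1205 = 0.07213 L.
At equivalence the base is fully converted to C2H5NH3+; total volume = 0.09667 L, so [C2H5NH3+] = 0.008692/0.09667 = 0.08991 M.
Ka(C2H5NH3+) = Kw/Kb = 1.0e-14 / 6.4 x 10^-4 = 1.56e-11.
[H^+] = sqrt(Ka x [C2H5NH3+]) = sqrt(1.56e-11 x 0.08991) = 1.19e-6 M.
pH = -log(1.19e-6) = 5.93.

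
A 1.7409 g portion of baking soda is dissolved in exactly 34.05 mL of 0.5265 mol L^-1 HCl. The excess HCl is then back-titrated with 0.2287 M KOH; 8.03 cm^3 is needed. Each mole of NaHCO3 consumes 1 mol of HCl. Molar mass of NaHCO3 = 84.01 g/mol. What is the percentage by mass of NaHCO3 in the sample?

77.6%

Total n(HCl) added = 0.5265 x 0.03405 = 0.01793 mol.
n(KOH) used = 0.2287 x 0.008030 = 0.001836 mol, which equals the excess n(HCl).
So n(HCl) consumed by the sample = 0.01793 - 0.001836 = 0.01609 mol.
n(NaHCO3) = 0.01609 / 1 = 0.01609 mol.
mass NaHCO3 = 0.01609 x 84.01 = 1.352 g, so %NaHCO3 = 1.352/1.7409 x 100 = 77.6%.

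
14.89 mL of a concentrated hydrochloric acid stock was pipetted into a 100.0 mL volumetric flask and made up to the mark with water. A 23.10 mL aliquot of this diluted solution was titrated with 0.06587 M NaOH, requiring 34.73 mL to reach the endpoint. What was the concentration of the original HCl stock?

0.665 M

n(NaOH) = 0.06587 x 0.03473 = 0.002288 mol.
n(HCl) in the aliquot = 0.002288 mol.
[diluted HCl] = 0.002288 / 0.02310 = 0.09903 M.
Dilution factor = 100.0/14.89 = 6.716, so [stock] = 0.09903 x 6.716 = 0.665 M.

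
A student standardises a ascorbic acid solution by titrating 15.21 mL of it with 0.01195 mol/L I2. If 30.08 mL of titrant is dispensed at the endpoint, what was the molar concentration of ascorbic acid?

n(I2) = 0.01195 x 0.03008 = 0.0003595 mol.
From the balanced equation, 1 mol I2 reacts with 1 mol ascorbic acid, so n(ascorbic acid) = 0.0003595 x 1/1 = 0.0003595 mol.
[ascorbic acid] = 0.0003595 / 0.01521 L = 0.0236 M.

0.0236 M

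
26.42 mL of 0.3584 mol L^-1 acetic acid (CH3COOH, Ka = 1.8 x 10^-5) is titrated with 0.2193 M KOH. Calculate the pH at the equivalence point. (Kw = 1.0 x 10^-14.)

n(CH3COOH) = 0.3584 x 0.02642 = 0.009469 mol; V(KOH) at equivalence = 0.009469/0.2193 = 0.04318 L.
At equivalence all the acid is converted to CH3COO-; total volume = 0.02642 + 0.04318 = 0.06960 L, so [CH3COO-] = 0.009469/0.06960 = 0.1361 M.
Kb = Kw/Ka = 1.0e-14 / 1.8 x 10^-5 = 5.56e-10.
[OH^-] = sqrt(Kb x [CH3COO-]) = sqrt(5.56e-10 x 0.1361) = 8.69e-6 M.
pOH = 5.06, so pH = 14.00 - 5.06 = 8.94.

8.94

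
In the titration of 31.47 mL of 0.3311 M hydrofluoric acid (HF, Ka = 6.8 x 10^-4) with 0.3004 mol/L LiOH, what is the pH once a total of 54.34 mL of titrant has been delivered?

12.84

n(acid) = 0.3311 x 0.03147 = 0.01042 mol; n(LiOH) added = 0.3004 x 0.05434 = 0.01632 mol.
Base is in excess by 0.01632 - 0.01042 = 0.005904 mol in a total volume of 0.08581 L.
[OH^-] = 0.005904/0.08581 = 0.06880 M, so pOH = 1.16 and pH = 14.00 - 1.16 = 12.84.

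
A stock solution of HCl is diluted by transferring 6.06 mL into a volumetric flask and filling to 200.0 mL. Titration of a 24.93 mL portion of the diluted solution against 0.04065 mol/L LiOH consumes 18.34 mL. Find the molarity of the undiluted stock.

0.987 M

n(LiOH) = 0.04065 x 0.01834 = 0.0007455 mol.
n(HCl) in the aliquot = 0.0007455 mol.
[diluted HCl] = 0.0007455 / 0.02493 = 0.02990 M.
Dilution factor = 200.0/6.060 = 33.00, so [stock] = 0.02990 x 33.00 = 0.987 M.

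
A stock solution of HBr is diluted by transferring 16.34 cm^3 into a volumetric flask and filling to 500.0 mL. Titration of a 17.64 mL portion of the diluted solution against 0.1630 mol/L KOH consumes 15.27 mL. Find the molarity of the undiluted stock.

4.32 M

n(KOH) = 0.1630 x 0.01527 = 0.002489 mol.
n(HBr) in the aliquot = 0.002489 mol.
[diluted HBr] = 0.002489 / 0.01764 = 0.1411 M.
Dilution factor = 500.0/16.34 = 30.60, so [stock] = 0.1411 x 30.60 = 4.32 M.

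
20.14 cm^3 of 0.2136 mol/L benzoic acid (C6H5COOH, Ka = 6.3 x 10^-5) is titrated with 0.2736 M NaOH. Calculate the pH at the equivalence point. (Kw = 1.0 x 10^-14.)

8.64

n(C6H5COOH) = 0.2136 x 0.02014 = 0.004302 mol; V(NaOH) at equivalence = 0.004302/0.2736 = 0.01572 L.
At equivalence all the acid is converted to C6H5COO-; total volume = 0.02014 + 0.01572 = 0.03586 L, so [C6H5COO-] = 0.004302/0.03586 = 0.1200 M.
Kb = Kw/Ka = 1.0e-14 / 6.3 x 10^-5 = 1.59e-10.
[OH^-] = sqrt(Kb x [C6H5COO-]) = sqrt(1.59e-10 x 0.1200) = 4.36e-6 M.
pOH = 5.36, so pH = 14.00 - 5.36 = 8.64.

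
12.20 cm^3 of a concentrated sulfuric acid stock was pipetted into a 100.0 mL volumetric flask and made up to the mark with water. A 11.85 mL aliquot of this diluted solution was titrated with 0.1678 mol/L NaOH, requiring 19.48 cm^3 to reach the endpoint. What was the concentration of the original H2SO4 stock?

n(NaOH) = 0.1678 x 0.01948 = 0.003269 mol.
n(H2SO4) in the aliquot = 0.003269 x 1/2 = 0.001634 mol.
[diluted H2SO4] = 0.001634 / 0.01185 = 0.1379 M.
Dilution factor = 100.0/12.20 = 8.197, so [stock] = 0.1379 x 8.197 = 1.13 M.

1.13 M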